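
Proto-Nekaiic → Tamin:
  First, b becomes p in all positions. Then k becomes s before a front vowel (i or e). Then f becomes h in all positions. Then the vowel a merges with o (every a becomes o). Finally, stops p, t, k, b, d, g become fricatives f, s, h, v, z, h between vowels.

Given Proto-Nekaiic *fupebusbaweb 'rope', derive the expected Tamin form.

Tamin: start from *fupebusbaweb.
  rule 1 (unconditioned shift): fupebusbaweb → fupepuspawep
  rule 2: no change — fupepuspawep
  rule 3 (unconditioned shift): fupepuspawep → hupepuspawep
  rule 4 (vowel merger): hupepuspawep → hupepuspowep
  rule 5 (intervocalic lenition): hupepuspowep → hufefuspowep
  ⇒ Tamin hufefuspowep

hufefuspowep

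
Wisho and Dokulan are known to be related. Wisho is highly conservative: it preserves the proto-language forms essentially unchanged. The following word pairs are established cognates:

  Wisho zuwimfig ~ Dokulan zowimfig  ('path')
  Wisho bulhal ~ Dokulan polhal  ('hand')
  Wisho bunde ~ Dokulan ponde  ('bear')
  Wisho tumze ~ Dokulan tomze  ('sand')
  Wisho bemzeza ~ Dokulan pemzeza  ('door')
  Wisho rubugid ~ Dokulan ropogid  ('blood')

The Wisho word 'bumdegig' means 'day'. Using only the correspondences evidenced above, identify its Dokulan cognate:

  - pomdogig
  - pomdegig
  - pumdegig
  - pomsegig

pomdegig

bulhal ~ polhal, bunde ~ ponde — Wisho b corresponds to Dokulan p word-initially before a back vowel.
tumze ~ tomze — Wisho u corresponds to Dokulan o after a consonant, before a nasal.
Applying these to Wisho 'bumdegig':
  bumdegig → pumdegig   (b→p word-initially before a back vowel)
  pumdegig → pomdegig   (u→o after a consonant, before a nasal)
So the Dokulan cognate is 'pomdegig'.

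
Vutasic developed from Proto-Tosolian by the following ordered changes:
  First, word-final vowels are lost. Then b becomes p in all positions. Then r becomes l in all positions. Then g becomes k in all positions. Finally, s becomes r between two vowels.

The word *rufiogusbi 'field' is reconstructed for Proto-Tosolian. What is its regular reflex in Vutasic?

Vutasic: start from *rufiogusbi.
  rule 1 (apocope): rufiogusbi → rufiogusb
  rule 2 (unconditioned shift): rufiogusb → rufiogusp
  rule 3 (unconditioned shift): rufiogusp → lufiogusp
  rule 4 (unconditioned shift): lufiogusp → lufiokusp
  rule 5: no change — lufiokusp
  ⇒ Vutasic lufiokusp

lufiokusp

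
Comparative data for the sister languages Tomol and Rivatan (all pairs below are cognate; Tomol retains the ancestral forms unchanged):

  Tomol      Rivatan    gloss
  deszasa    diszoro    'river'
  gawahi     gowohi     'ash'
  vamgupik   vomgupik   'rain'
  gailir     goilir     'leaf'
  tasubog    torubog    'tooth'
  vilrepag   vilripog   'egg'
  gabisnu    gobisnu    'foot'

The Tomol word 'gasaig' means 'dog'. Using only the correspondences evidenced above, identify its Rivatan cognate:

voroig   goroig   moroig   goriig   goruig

deszasa ~ diszoro, gawahi ~ gowohi — Tomol a corresponds to Rivatan o after a consonant, before a consonant other than r, m, n, p, b, f, v.
deszasa ~ diszoro — Tomol s corresponds to Rivatan r between vowels (before a back vowel).
gailir ~ goilir — Tomol a corresponds to Rivatan o after a consonant, before a front vowel.
Applying these to Tomol 'gasaig':
  gasaig → gosaig   (a→o after a consonant, before a consonant other than r, m, n, p, b, f, v)
  gosaig → goraig   (s→r between vowels (before a back vowel))
  goraig → goroig   (a→o after a consonant, before a front vowel)
So the Rivatan cognate is 'goroig'.

goroig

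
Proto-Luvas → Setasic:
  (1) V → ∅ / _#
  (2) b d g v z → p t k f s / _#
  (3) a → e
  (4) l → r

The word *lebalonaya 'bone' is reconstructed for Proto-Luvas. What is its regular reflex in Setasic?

reberoney

Setasic: start from *lebalonaya.
  rule 1 (apocope): lebalonaya → lebalonay
  rule 2: no change — lebalonay
  rule 3 (vowel merger): lebalonay → lebeloney
  rule 4 (unconditioned shift): lebeloney → reberoney
  ⇒ Setasic reberoney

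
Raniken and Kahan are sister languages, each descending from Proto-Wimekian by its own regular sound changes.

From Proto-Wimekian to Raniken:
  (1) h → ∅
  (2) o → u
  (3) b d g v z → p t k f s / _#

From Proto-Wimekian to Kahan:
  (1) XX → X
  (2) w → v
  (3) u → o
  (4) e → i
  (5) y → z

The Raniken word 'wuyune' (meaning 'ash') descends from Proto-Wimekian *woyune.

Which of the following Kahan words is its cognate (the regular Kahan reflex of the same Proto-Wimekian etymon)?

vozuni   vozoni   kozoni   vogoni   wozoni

Kahan: start from *woyune.
  rule 1: no change — woyune
  rule 2 (unconditioned shift): woyune → voyune
  rule 3 (vowel merger): voyune → voyone
  rule 4 (vowel merger): voyone → voyoni
  rule 5 (unconditioned shift): voyoni → vozoni
  ⇒ Kahan vozoni
Among the options, 'vozoni' alone shows every Kahan change applied in order.

vozoni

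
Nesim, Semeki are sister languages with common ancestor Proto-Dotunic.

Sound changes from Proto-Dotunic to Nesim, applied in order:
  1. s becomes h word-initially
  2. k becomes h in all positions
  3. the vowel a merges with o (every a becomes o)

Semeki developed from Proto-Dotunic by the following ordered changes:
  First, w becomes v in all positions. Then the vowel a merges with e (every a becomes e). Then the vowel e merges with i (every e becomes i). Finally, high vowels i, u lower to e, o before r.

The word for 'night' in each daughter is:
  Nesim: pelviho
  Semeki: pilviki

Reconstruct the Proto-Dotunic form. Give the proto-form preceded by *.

Position 6: Nesim has h, Semeki has k. Semeki preserves k here (none of its changes turn any other segment into k), so the proto-segment is *k.
Position 2: Nesim has e, Semeki has i. Nesim preserves e here (none of its changes turn any other segment into e), so the proto-segment is *e.
Position 7: Nesim has o, Semeki has i. Taking the neighbouring segments as reconstructed: Nesim o could go back to *a or *o; Semeki i could go back to *a or *e or *i — the one source consistent with every daughter is *a.
Verify the candidate proto-form against each daughter:
Nesim: *pelvika > pelviha > pelviho  (by unconditioned shift, vowel merger)
Semeki: *pelvika
  pelvika (rule 1 does not apply)
  pelvika → pelvike   [vowel merger]
  pelvike → pilviki   [vowel merger]
  pilviki (rule 4 does not apply)
  giving Semeki pilviki.
Only *pelvika yields all of Nesim pelviho, Semeki pilviki.

*pelvika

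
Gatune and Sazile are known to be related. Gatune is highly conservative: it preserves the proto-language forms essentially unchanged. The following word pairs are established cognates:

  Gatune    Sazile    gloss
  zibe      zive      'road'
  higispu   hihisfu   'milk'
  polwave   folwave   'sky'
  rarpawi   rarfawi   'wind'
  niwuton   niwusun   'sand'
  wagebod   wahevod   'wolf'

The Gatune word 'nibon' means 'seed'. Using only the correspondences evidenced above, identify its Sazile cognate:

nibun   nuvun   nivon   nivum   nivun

nivun

wagebod ~ wahevod — Gatune b corresponds to Sazile v between vowels (before a back vowel).
niwuton ~ niwusun — Gatune o corresponds to Sazile u after a consonant, before a nasal.
Applying these to Gatune 'nibon':
  nibon → nivon   (b→v between vowels (before a back vowel))
  nivon → nivun   (o→u after a consonant, before a nasal)
So the Sazile cognate is 'nivun'.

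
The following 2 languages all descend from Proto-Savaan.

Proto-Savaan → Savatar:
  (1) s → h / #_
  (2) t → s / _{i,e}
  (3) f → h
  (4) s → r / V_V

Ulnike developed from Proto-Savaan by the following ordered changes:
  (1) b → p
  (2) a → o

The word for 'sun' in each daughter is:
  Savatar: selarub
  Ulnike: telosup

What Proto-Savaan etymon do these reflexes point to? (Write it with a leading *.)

*telasub

Position 5: Savatar has r, Ulnike has s. Ulnike preserves s here (none of its changes turn any other segment into s), so the proto-segment is *s.
Position 7: Savatar has b, Ulnike has p. Savatar preserves b here (none of its changes turn any other segment into b), so the proto-segment is *b.
Continuing position by position gives *telasub; check it forward:
Savatar: start from *telasub.
  rule 1: no change — telasub
  rule 2 (palatalisation): telasub → selasub
  rule 3: no change — selasub
  rule 4 (rhotacism): selasub → selarub
  ⇒ Savatar selarub
Ulnike: start from *telasub.
  rule 1 (unconditioned shift): telasub → telasup
  rule 2 (vowel merger): telasup → telosup
  ⇒ Ulnike telosup
*telasub is the unique common source.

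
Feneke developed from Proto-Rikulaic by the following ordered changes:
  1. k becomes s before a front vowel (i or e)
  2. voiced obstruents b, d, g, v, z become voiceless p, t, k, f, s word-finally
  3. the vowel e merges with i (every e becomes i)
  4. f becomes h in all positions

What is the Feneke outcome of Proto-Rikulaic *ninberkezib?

ninbirsizip

Feneke: start from *ninberkezib.
  rule 1 (palatalisation): ninberkezib → ninbersezib
  rule 2 (final devoicing): ninbersezib → ninbersezip
  rule 3 (vowel merger): ninbersezip → ninbirsizip
  rule 4: no change — ninbirsizip
  ⇒ Feneke ninbirsizip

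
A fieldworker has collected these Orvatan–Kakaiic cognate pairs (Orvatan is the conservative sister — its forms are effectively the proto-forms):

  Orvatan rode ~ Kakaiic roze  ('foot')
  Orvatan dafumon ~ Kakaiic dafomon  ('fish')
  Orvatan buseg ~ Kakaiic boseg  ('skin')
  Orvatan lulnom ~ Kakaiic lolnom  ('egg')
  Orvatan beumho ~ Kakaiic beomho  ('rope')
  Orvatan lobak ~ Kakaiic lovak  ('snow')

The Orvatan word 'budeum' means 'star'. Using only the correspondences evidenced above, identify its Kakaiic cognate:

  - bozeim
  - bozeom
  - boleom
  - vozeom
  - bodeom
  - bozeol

bozeom

buseg ~ boseg, lulnom ~ lolnom — Orvatan u corresponds to Kakaiic o after a consonant, before a consonant other than r, m, n, p, b, f, v.
rode ~ roze — Orvatan d corresponds to Kakaiic z between vowels (before a front vowel).
beumho ~ beomho — Orvatan u corresponds to Kakaiic o after a vowel, before a nasal.
Applying these to Orvatan 'budeum':
  budeum → bodeum   (u→o after a consonant, before a consonant other than r, m, n, p, b, f, v)
  bodeum → bozeum   (d→z between vowels (before a front vowel))
  bozeum → bozeom   (u→o after a vowel, before a nasal)
So the Kakaiic cognate is 'bozeom'.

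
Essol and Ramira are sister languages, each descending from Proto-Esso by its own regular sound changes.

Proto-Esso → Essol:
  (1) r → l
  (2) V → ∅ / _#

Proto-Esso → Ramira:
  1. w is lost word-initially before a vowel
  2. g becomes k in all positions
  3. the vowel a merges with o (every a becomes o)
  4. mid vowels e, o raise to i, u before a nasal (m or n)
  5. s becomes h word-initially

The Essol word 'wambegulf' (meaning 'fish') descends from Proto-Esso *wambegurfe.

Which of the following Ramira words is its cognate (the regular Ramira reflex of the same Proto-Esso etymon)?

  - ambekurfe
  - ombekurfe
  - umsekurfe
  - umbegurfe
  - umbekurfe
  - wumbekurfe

umbekurfe

Ramira: *wambegurfe > ambegurfe > ambekurfe > ombekurfe > umbekurfe  (by glide loss, unconditioned shift, vowel merger, pre-nasal raising)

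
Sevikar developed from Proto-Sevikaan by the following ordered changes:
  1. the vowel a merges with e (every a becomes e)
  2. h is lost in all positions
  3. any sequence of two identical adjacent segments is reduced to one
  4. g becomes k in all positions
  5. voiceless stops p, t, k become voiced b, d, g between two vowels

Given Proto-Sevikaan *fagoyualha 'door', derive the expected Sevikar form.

fegoyuele

Sevikar: *fagoyualha
  fagoyualha → fegoyuelhe   [vowel merger]
  fegoyuelhe → fegoyuele   [h-loss]
  fegoyuele (rule 3 does not apply)
  fegoyuele → fekoyuele   [unconditioned shift]
  fekoyuele → fegoyuele   [intervocalic voicing]
  giving Sevikar fegoyuele.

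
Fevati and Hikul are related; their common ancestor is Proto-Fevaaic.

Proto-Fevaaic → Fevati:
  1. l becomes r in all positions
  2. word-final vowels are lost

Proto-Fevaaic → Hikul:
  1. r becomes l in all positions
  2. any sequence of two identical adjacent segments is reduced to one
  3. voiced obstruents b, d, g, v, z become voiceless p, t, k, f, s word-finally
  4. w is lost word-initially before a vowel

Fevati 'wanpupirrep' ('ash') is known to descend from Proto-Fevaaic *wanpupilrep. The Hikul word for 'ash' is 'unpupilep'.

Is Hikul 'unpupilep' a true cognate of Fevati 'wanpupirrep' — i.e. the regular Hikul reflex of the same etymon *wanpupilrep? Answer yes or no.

Derive the expected Hikul reflex of *wanpupilrep:
Hikul: *wanpupilrep
  wanpupilrep → wanpupillep   [unconditioned shift]
  wanpupillep → wanpupilep   [degemination]
  wanpupilep (rule 3 does not apply)
  wanpupilep → anpupilep   [glide loss]
  giving Hikul anpupilep.
The regular Hikul reflex would be 'anpupilep', but the attested form is 'unpupilep'. The correspondence is irregular, so they are not cognates (the Hikul form has a different source).

no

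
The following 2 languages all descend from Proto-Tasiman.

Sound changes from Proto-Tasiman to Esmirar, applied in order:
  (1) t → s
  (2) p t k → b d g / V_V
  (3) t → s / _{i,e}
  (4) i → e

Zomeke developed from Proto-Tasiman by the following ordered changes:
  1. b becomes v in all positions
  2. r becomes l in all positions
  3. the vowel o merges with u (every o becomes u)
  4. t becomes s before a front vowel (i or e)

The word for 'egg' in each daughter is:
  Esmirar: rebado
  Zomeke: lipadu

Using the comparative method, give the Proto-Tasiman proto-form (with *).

*ripado

Position 1: Esmirar has r, Zomeke has l. Esmirar preserves r here (none of its changes turn any other segment into r), so the proto-segment is *r.
Position 2: Esmirar has e, Zomeke has i. Zomeke preserves i here (none of its changes turn any other segment into i), so the proto-segment is *i.
Position 3: Esmirar has b, Zomeke has p. Zomeke preserves p here (none of its changes turn any other segment into p), so the proto-segment is *p.
This points to *ripado. Verify forward in each daughter:
Esmirar: *ripado > ribado > rebado  (by intervocalic voicing, vowel merger)
Zomeke: *ripado > lipado > lipadu  (by unconditioned shift, vowel merger)
Only *ripado yields all of Esmirar rebado, Zomeke lipadu.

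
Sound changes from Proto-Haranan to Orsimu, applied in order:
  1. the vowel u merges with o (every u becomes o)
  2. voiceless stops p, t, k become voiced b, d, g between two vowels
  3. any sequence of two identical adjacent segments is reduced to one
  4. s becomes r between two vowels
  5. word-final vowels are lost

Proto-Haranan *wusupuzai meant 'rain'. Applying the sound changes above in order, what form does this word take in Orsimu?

woroboza

Orsimu: *wusupuzai > wosopozai > wosobozai > worobozai > woroboza  (by vowel merger, intervocalic voicing, rhotacism, apocope)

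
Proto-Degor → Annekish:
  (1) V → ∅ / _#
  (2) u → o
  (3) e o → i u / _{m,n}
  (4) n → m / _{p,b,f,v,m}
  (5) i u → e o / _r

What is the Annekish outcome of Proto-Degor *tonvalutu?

Annekish: *tonvalutu
  tonvalutu → tonvalut   [apocope]
  tonvalut → tonvalot   [vowel merger]
  tonvalot → tunvalot   [pre-nasal raising]
  tunvalot → tumvalot   [nasal place assimilation]
  tumvalot (rule 5 does not apply)
  giving Annekish tumvalot.

tumvalot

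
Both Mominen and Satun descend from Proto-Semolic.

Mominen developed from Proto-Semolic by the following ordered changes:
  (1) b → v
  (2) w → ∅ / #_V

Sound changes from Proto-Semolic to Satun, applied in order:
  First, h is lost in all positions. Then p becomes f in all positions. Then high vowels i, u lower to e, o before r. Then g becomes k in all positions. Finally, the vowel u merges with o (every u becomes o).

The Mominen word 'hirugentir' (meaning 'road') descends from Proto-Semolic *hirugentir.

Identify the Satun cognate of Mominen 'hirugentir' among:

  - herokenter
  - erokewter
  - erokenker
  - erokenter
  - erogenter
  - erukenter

erokenter

Satun: start from *hirugentir.
  rule 1 (h-loss): hirugentir → irugentir
  rule 2: no change — irugentir
  rule 3 (pre-rhotic lowering): irugentir → erugenter
  rule 4 (unconditioned shift): erugenter → erukenter
  rule 5 (vowel merger): erukenter → erokenter
  ⇒ Satun erokenter
The other candidates each miss or misapply at least one Satun change.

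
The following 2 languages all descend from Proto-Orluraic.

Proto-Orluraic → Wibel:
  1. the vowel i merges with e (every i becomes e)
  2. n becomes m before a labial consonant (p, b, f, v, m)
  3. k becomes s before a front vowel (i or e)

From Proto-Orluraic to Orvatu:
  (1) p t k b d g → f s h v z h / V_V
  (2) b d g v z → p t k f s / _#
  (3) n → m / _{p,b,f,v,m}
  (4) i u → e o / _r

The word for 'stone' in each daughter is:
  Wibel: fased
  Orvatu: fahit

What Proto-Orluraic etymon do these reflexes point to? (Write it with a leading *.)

*fakid

Position 4: Wibel has e, Orvatu has i. Orvatu preserves i here (none of its changes turn any other segment into i), so the proto-segment is *i.
Position 5: Wibel has d, Orvatu has t. Wibel preserves d here (none of its changes turn any other segment into d), so the proto-segment is *d.
Position 3: Wibel has s, Orvatu has h. Taking the neighbouring segments as reconstructed: Wibel s could go back to *k or *s; Orvatu h could go back to *k or *g or *h — the one source consistent with every daughter is *k.
The remaining positions agree across the daughters. Check the candidate against every language:
Wibel: *fakid > faked > fased  (by vowel merger, palatalisation)
Orvatu: start from *fakid.
  rule 1 (intervocalic lenition): fakid → fahid
  rule 2 (final devoicing): fahid → fahit
  rule 3: no change — fahit
  rule 4: no change — fahit
  ⇒ Orvatu fahit
Only *fakid yields all of Wibel fased, Orvatu fahit.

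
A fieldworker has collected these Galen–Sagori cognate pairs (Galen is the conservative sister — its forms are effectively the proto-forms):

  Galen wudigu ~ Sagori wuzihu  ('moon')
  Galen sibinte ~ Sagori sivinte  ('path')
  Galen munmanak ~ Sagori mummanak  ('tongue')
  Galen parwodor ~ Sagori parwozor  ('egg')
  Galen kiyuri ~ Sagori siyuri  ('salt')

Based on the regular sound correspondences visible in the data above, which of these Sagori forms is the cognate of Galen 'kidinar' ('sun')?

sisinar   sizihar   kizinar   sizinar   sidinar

sizinar

kiyuri ~ siyuri — Galen k corresponds to Sagori s word-initially before a front vowel.
wudigu ~ wuzihu — Galen d corresponds to Sagori z between vowels (before a front vowel).
Applying these to Galen 'kidinar':
  kidinar → sidinar   (k→s word-initially before a front vowel)
  sidinar → sizinar   (d→z between vowels (before a front vowel))
So the Sagori cognate is 'sizinar'.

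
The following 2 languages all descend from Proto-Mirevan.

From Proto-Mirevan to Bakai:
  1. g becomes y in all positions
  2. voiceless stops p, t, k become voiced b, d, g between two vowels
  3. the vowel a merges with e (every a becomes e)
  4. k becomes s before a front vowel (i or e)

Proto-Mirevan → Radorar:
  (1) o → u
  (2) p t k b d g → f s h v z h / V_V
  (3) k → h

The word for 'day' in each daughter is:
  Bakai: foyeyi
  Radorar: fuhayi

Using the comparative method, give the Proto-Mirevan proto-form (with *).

*fogayi

Position 3: Bakai has y, Radorar has h. Taking the neighbouring segments as reconstructed: Bakai y could go back to *g or *y; Radorar h could go back to *k or *g or *h — the one source consistent with every daughter is *g.
Position 4: Bakai has e, Radorar has a. Radorar preserves a here (none of its changes turn any other segment into a), so the proto-segment is *a.
Position 2: Bakai has o, Radorar has u. Bakai preserves o here (none of its changes turn any other segment into o), so the proto-segment is *o.
Continuing position by position gives *fogayi; check it forward:
Bakai: *fogayi
  fogayi → foyayi   [unconditioned shift]
  foyayi (rule 2 does not apply)
  foyayi → foyeyi   [vowel merger]
  foyeyi (rule 4 does not apply)
  giving Bakai foyeyi.
Radorar: start from *fogayi.
  rule 1 (vowel merger): fogayi → fugayi
  rule 2 (intervocalic lenition): fugayi → fuhayi
  rule 3: no change — fuhayi
  ⇒ Radorar fuhayi
No other proto-form is consistent with every reflex, so the reconstruction is *fogayi.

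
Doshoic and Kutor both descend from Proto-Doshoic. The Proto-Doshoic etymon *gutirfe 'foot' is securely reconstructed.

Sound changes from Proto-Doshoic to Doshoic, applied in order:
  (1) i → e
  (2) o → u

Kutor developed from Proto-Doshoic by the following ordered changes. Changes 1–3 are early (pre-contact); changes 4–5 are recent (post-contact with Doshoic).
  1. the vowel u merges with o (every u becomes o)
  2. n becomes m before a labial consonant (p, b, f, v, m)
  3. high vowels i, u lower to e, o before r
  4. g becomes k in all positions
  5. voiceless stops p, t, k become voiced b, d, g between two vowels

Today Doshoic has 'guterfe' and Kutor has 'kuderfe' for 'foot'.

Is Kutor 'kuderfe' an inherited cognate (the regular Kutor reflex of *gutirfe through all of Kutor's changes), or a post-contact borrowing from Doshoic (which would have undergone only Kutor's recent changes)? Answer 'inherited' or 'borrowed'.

If inherited, *gutirfe would pass through all of Kutor's changes:
Kutor: *gutirfe
  gutirfe → gotirfe   [vowel merger]
  gotirfe (rule 2 does not apply)
  gotirfe → goterfe   [pre-rhotic lowering]
  goterfe → koterfe   [unconditioned shift]
  koterfe → koderfe   [intervocalic voicing]
  giving Kutor koderfe.
If borrowed from Doshoic 'guterfe' after the early changes, it would undergo only the recent ones:
  rule 4 (unconditioned shift): guterfe → kuterfe
  rule 5 (intervocalic voicing): kuterfe → kuderfe
  ⇒ as a loan: kuderfe
Kutor 'kuderfe' matches the loan outcome 'kuderfe', not the inherited 'koderfe' — it skipped the early Kutor changes, so it was borrowed from Doshoic.

borrowed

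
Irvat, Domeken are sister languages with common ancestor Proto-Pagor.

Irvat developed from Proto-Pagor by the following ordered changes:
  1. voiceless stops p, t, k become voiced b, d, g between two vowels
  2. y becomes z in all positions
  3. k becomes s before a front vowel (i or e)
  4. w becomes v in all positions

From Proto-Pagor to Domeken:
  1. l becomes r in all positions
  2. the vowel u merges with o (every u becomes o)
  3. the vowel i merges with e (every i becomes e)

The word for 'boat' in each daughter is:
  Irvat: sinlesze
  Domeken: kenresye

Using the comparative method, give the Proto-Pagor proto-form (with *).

*kinlesye

Position 7: Irvat has z, Domeken has y. Domeken preserves y here (none of its changes turn any other segment into y), so the proto-segment is *y.
Position 1: Irvat has s, Domeken has k. Domeken preserves k here (none of its changes turn any other segment into k), so the proto-segment is *k.
Position 4: Irvat has l, Domeken has r. Irvat preserves l here (none of its changes turn any other segment into l), so the proto-segment is *l.
This points to *kinlesye. Verify forward in each daughter:
Irvat: start from *kinlesye.
  rule 1: no change — kinlesye
  rule 2 (unconditioned shift): kinlesye → kinlesze
  rule 3 (palatalisation): kinlesze → sinlesze
  rule 4: no change — sinlesze
  ⇒ Irvat sinlesze
Domeken: *kinlesye > kinresye > kenresye  (by unconditioned shift, vowel merger)
*kinlesye is the unique common source.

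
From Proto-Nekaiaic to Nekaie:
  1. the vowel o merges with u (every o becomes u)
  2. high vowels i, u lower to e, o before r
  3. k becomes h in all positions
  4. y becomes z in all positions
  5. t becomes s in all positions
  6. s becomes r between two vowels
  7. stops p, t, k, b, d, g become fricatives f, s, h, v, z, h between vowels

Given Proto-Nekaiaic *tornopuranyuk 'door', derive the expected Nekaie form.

sornuforanzuh

Nekaie: *tornopuranyuk > turnupuranyuk > tornuporanyuk > tornuporanyuh > tornuporanzuh > sornuporanzuh > sornuforanzuh  (by vowel merger, pre-rhotic lowering, unconditioned shift, unconditioned shift, unconditioned shift, intervocalic lenition)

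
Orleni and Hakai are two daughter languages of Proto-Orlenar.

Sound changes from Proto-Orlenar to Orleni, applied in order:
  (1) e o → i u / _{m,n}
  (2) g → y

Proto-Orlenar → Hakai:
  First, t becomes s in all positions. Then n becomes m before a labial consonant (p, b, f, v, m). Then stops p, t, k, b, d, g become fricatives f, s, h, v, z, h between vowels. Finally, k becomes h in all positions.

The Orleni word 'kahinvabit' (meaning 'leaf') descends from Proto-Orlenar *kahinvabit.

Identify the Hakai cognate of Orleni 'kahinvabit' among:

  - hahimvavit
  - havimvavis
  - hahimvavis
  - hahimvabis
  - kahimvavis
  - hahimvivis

hahimvavis

Hakai: *kahinvabit
  kahinvabit → kahinvabis   [unconditioned shift]
  kahinvabis → kahimvabis   [nasal place assimilation]
  kahimvabis → kahimvavis   [intervocalic lenition]
  kahimvavis → hahimvavis   [unconditioned shift]
  giving Hakai hahimvavis.
Only 'hahimvavis' matches the regular Hakai development of *kahinvabit.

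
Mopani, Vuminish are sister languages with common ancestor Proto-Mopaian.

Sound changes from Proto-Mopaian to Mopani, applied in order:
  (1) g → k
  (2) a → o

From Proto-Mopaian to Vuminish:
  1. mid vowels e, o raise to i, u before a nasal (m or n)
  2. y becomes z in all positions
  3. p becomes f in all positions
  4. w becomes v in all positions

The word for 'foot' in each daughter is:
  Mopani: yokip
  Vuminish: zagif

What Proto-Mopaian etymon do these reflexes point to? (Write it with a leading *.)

Position 2: Mopani has o, Vuminish has a. Vuminish preserves a here (none of its changes turn any other segment into a), so the proto-segment is *a.
Position 3: Mopani has k, Vuminish has g. Vuminish preserves g here (none of its changes turn any other segment into g), so the proto-segment is *g.
This points to *yagip. Verify forward in each daughter:
Mopani: start from *yagip.
  rule 1 (unconditioned shift): yagip → yakip
  rule 2 (vowel merger): yakip → yokip
  ⇒ Mopani yokip
Vuminish: *yagip
  yagip (rule 1 does not apply)
  yagip → zagip   [unconditioned shift]
  zagip → zagif   [unconditioned shift]
  zagif (rule 4 does not apply)
  giving Vuminish zagif.
Only *yagip yields all of Mopani yokip, Vuminish zagif.

*yagip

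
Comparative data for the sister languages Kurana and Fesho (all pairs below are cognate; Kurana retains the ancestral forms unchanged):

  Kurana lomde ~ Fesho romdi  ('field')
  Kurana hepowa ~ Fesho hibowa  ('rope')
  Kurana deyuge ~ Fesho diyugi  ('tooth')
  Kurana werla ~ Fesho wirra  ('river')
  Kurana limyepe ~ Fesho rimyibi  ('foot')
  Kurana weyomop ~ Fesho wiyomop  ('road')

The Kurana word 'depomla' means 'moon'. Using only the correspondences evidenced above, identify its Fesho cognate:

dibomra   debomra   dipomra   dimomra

hepowa ~ hibowa, limyepe ~ rimyibi — Kurana e corresponds to Fesho i after a consonant, before a labial obstruent.
hepowa ~ hibowa — Kurana p corresponds to Fesho b between vowels (before a back vowel).
werla ~ wirra — Kurana l corresponds to Fesho r after a consonant, before a back vowel.
Applying these to Kurana 'depomla':
  depomla → dipomla   (e→i after a consonant, before a labial obstruent)
  dipomla → dibomla   (p→b between vowels (before a back vowel))
  dibomla → dibomra   (l→r after a consonant, before a back vowel)
So the Fesho cognate is 'dibomra'.

dibomra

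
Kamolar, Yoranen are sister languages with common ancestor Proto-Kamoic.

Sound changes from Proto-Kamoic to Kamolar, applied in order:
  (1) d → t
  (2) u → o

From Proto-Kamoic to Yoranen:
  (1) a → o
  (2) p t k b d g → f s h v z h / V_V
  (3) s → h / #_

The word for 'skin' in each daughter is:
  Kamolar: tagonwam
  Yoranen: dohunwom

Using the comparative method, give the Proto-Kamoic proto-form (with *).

*dagunwam

Position 1: Kamolar has t, Yoranen has d. Yoranen preserves d here (none of its changes turn any other segment into d), so the proto-segment is *d.
Position 2: Kamolar has a, Yoranen has o. Kamolar preserves a here (none of its changes turn any other segment into a), so the proto-segment is *a.
Verify the candidate proto-form against each daughter:
Kamolar: start from *dagunwam.
  rule 1 (unconditioned shift): dagunwam → tagunwam
  rule 2 (vowel merger): tagunwam → tagonwam
  ⇒ Kamolar tagonwam
Yoranen: *dagunwam
  dagunwam → dogunwom   [vowel merger]
  dogunwom → dohunwom   [intervocalic lenition]
  dohunwom (rule 3 does not apply)
  giving Yoranen dohunwom.
Only *dagunwam yields all of Kamolar tagonwam, Yoranen dohunwom.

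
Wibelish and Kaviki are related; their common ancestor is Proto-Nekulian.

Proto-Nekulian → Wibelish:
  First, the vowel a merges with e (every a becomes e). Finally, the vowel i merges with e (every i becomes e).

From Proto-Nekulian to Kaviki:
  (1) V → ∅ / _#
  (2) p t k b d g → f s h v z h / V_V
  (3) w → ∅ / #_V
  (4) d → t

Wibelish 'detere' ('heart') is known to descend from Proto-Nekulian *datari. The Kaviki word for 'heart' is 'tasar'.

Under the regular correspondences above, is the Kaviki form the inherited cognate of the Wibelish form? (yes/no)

yes

Derive the expected Kaviki reflex of *datari:
Kaviki: start from *datari.
  rule 1 (apocope): datari → datar
  rule 2 (intervocalic lenition): datar → dasar
  rule 3: no change — dasar
  rule 4 (unconditioned shift): dasar → tasar
  ⇒ Kaviki tasar
Kaviki 'tasar' matches the regular reflex exactly, so the pair is cognate.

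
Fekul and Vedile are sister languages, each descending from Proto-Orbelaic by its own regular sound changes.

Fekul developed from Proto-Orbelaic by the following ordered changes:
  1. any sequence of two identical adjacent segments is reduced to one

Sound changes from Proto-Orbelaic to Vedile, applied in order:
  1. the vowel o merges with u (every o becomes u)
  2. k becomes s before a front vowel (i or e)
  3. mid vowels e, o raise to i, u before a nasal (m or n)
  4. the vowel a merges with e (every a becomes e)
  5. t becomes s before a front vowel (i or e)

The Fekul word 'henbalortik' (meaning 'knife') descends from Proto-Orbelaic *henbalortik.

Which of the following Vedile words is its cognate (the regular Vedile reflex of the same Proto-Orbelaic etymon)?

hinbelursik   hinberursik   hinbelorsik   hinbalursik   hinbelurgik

hinbelursik

Vedile: start from *henbalortik.
  rule 1 (vowel merger): henbalortik → henbalurtik
  rule 2: no change — henbalurtik
  rule 3 (pre-nasal raising): henbalurtik → hinbalurtik
  rule 4 (vowel merger): hinbalurtik → hinbelurtik
  rule 5 (palatalisation): hinbelurtik → hinbelursik
  ⇒ Vedile hinbelursik
Only 'hinbelursik' matches the regular Vedile development of *henbalortik.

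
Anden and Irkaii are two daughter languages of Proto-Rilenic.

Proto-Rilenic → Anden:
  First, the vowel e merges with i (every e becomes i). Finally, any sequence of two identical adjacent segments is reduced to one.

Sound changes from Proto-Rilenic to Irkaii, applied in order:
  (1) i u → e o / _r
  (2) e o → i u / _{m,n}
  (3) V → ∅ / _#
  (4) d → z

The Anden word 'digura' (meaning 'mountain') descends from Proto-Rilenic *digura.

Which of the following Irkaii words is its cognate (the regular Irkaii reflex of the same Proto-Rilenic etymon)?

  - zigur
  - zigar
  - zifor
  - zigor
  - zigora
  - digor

zigor

Irkaii: *digura
  digura → digora   [pre-rhotic lowering]
  digora (rule 2 does not apply)
  digora → digor   [apocope]
  digor → zigor   [unconditioned shift]
  giving Irkaii zigor.
Among the options, 'zigor' alone shows every Irkaii change applied in order.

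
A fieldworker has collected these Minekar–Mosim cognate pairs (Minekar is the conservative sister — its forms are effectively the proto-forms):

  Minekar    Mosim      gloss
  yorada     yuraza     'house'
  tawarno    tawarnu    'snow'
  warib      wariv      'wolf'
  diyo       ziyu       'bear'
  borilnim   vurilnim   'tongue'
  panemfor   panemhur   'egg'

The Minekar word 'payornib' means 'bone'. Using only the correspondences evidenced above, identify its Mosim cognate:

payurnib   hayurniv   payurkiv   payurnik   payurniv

yorada ~ yuraza, borilnim ~ vurilnim — Minekar o corresponds to Mosim u after a consonant, before r.
warib ~ wariv — Minekar b corresponds to Mosim v word-finally.
Applying these to Minekar 'payornib':
  payornib → payurnib   (o→u after a consonant, before r)
  payurnib → payurniv   (b→v word-finally)
So the Mosim cognate is 'payurniv'.

payurniv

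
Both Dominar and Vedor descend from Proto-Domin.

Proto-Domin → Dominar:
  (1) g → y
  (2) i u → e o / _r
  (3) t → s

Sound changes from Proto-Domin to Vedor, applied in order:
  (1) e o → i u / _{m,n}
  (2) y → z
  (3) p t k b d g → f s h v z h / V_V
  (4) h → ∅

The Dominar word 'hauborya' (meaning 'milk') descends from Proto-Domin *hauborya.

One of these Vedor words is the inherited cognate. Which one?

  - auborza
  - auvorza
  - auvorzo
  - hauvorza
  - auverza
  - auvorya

auvorza

Vedor: *hauborya
  hauborya (rule 1 does not apply)
  hauborya → hauborza   [unconditioned shift]
  hauborza → hauvorza   [intervocalic lenition]
  hauvorza → auvorza   [h-loss]
  giving Vedor auvorza.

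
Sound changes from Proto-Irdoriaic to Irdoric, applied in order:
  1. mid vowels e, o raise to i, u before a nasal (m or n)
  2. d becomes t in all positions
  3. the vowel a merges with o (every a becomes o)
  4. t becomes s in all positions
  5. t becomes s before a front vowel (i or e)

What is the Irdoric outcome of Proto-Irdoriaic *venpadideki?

vinposiseki

Irdoric: start from *venpadideki.
  rule 1 (pre-nasal raising): venpadideki → vinpadideki
  rule 2 (unconditioned shift): vinpadideki → vinpatiteki
  rule 3 (vowel merger): vinpatiteki → vinpotiteki
  rule 4 (unconditioned shift): vinpotiteki → vinposiseki
  rule 5: no change — vinposiseki
  ⇒ Irdoric vinposiseki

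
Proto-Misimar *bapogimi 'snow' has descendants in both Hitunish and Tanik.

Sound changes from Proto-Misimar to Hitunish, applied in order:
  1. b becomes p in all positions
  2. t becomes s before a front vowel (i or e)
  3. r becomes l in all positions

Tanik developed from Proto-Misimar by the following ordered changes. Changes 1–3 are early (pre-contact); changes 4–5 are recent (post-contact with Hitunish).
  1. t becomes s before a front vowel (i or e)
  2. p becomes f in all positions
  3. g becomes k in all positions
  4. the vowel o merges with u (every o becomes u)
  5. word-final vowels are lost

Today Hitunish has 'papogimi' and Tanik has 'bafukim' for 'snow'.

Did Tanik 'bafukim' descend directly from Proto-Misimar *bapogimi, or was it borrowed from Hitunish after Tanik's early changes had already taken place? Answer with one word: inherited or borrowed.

If inherited, *bapogimi would pass through all of Tanik's changes:
Tanik: start from *bapogimi.
  rule 1: no change — bapogimi
  rule 2 (unconditioned shift): bapogimi → bafogimi
  rule 3 (unconditioned shift): bafogimi → bafokimi
  rule 4 (vowel merger): bafokimi → bafukimi
  rule 5 (apocope): bafukimi → bafukim
  ⇒ Tanik bafukim
If borrowed from Hitunish 'papogimi' after the early changes, it would undergo only the recent ones:
  rule 4 (vowel merger): papogimi → papugimi
  rule 5 (apocope): papugimi → papugim
  ⇒ as a loan: papugim
Tanik 'bafukim' matches the inherited outcome exactly, so it is an inherited cognate, not a loan.

inherited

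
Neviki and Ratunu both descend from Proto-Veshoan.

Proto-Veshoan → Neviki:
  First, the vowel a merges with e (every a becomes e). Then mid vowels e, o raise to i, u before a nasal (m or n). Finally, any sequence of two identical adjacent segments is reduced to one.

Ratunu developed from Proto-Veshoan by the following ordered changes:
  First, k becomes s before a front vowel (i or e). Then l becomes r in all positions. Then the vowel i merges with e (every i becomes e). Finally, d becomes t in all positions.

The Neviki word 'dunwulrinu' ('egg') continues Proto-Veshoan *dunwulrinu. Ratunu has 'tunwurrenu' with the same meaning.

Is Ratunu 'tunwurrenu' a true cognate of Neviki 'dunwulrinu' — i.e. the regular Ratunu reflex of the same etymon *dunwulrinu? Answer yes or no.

Derive the expected Ratunu reflex of *dunwulrinu:
Ratunu: *dunwulrinu > dunwurrinu > dunwurrenu > tunwurrenu  (by unconditioned shift, vowel merger, unconditioned shift)
Ratunu 'tunwurrenu' matches the regular reflex exactly, so the pair is cognate.

yes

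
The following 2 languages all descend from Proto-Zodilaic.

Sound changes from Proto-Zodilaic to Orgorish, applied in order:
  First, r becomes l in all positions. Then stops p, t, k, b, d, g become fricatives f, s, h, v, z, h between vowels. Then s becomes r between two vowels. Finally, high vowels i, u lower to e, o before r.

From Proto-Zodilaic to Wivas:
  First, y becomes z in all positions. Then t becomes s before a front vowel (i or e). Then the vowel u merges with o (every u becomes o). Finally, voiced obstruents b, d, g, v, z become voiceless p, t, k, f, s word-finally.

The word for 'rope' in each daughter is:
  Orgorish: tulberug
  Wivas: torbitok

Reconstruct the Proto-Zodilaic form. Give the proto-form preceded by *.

*turbitug

Position 6: Orgorish has r, Wivas has t. Taking the neighbouring segments as reconstructed: Orgorish r could go back to *t or *s; Wivas t can only go back to *t — the one source consistent with every daughter is *t.
Position 5: Orgorish has e, Wivas has i. Wivas preserves i here (none of its changes turn any other segment into i), so the proto-segment is *i.
Verify the candidate proto-form against each daughter:
Orgorish: *turbitug
  turbitug → tulbitug   [unconditioned shift]
  tulbitug → tulbisug   [intervocalic lenition]
  tulbisug → tulbirug   [rhotacism]
  tulbirug → tulberug   [pre-rhotic lowering]
  giving Orgorish tulberug.
Wivas: *turbitug > torbitog > torbitok  (by vowel merger, final devoicing)
No other proto-form is consistent with every reflex, so the reconstruction is *turbitug.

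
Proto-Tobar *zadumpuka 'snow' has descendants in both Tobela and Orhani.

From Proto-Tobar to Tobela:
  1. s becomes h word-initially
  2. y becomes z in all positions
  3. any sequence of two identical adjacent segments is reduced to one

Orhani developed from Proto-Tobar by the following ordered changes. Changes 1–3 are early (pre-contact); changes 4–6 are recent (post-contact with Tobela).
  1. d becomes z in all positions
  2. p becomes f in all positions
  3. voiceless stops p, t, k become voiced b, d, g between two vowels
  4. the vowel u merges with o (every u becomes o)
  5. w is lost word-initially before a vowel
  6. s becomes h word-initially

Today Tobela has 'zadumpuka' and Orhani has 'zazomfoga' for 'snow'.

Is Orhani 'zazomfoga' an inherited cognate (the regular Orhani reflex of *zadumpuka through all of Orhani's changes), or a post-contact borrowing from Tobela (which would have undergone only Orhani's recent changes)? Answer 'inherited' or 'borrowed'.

inherited

If inherited, *zadumpuka would pass through all of Orhani's changes:
Orhani: *zadumpuka
  zadumpuka → zazumpuka   [unconditioned shift]
  zazumpuka → zazumfuka   [unconditioned shift]
  zazumfuka → zazumfuga   [intervocalic voicing]
  zazumfuga → zazomfoga   [vowel merger]
  zazomfoga (rule 5 does not apply)
  zazomfoga (rule 6 does not apply)
  giving Orhani zazomfoga.
If borrowed from Tobela 'zadumpuka' after the early changes, it would undergo only the recent ones:
  rule 4 (vowel merger): zadumpuka → zadompoka
  rule 5 (glide loss): no change (zadompoka)
  rule 6 (debuccalisation): no change (zadompoka)
  ⇒ as a loan: zadompoka
Orhani 'zazomfoga' matches the inherited outcome exactly, so it is an inherited cognate, not a loan.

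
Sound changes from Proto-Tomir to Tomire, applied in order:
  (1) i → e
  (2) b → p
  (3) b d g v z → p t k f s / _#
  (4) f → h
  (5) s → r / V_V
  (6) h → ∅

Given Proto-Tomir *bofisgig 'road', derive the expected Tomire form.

poesgek

Tomire: *bofisgig > bofesgeg > pofesgeg > pofesgek > pohesgek > poesgek  (by vowel merger, unconditioned shift, final devoicing, unconditioned shift, h-loss)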